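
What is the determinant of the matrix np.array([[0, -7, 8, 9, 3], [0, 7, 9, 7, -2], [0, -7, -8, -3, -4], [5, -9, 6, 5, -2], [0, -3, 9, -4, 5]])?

-41065

Expand along column 1 (it has 4 zeros):
  − (5) · M_41   where M_41 = det([-7 8 9 3; 7 9 7 -2; -7 -8 -3 -4; -3 9 -4 5]) = 8213
det = (-1)·(5)·(8213) = -41065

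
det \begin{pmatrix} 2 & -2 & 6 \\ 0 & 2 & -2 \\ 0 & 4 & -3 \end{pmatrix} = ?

The determinant is 4.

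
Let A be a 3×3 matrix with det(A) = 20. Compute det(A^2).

det(A^2) = (det A)^2 = (20)^2 = 400

400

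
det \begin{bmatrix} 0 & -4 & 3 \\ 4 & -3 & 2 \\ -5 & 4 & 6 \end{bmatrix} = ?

139

Expand along row 1:
  − (-4) · |4 2; -5 6| = −(-4)·(24 − (-10)) = 136
  + 3 · |4 -3; -5 4| = 3·(16 − 15) = 3
Sum: (136) + (3) = 139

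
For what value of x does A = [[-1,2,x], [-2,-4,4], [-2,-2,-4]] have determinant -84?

Expanding along the column containing x, det(A) is linear in x: det(A) = (-4)·x + (-56).
Set (-4)·x + (-56) = -84  ⇒  (-4)·x = -28  ⇒  x = 7.

x = 7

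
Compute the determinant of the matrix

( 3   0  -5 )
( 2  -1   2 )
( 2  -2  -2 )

The determinant is 28.

Expand along column 2:
  + (-1) · |3 -5; 2 -2| = (-1)·(-6 − (-10)) = -4
  − (-2) · |3 -5; 2 2| = −(-2)·(6 − (-10)) = 32
Sum: (-4) + (32) = 28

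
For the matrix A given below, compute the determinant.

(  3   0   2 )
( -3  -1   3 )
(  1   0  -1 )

Expand along column 2:
  + (-1) · |3 2; 1 -1| = (-1)·(-3 − 2) = 5

|A| = 5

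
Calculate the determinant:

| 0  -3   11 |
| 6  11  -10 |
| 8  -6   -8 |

Expand along column 1:
  − 6 · |-3 11; -6 -8| = −6·(24 − (-66)) = -540
  + 8 · |-3 11; 11 -10| = 8·(30 − 121) = -728
Sum: (-540) + (-728) = -1268

The determinant is -1268.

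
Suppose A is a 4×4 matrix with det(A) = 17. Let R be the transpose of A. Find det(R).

det(Aᵀ) = det(A).
det(R) = (1)·(17) = 17

The determinant is 17.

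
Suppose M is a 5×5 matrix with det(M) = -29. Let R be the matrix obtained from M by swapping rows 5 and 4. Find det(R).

|R| = 29

Swapping two rows multiplies the determinant by −1.
det(R) = (-1)·(-29) = 29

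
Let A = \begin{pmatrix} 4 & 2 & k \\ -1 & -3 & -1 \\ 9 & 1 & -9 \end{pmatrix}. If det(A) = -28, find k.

k = -4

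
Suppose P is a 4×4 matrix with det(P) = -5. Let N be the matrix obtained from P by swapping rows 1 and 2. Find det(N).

Swapping two rows multiplies the determinant by −1.
det(N) = (-1)·(-5) = 5

The determinant is 5.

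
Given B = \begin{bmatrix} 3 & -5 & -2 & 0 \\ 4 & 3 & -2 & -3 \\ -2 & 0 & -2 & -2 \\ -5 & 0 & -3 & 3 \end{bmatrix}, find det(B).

Expand along column 2 (it has 2 zeros):
  − (-5) · M_12   where M_12 = det([4 -2 -3; -2 -2 -2; -5 -3 3]) = -68
  + (3) · M_22   where M_22 = det([3 -2 0; -2 -2 -2; -5 -3 3]) = -68
det = (-1)·(-5)·(-68) + (+1)·(3)·(-68) = -544

The determinant is -544.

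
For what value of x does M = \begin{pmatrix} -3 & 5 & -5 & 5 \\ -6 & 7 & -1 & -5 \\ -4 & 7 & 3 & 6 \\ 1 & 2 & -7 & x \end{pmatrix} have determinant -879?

Expanding along the column containing x, det(M) is linear in x: det(M) = (96)·x + (-1551).
Set (96)·x + (-1551) = -879  ⇒  (96)·x = 672  ⇒  x = 7.

x = 7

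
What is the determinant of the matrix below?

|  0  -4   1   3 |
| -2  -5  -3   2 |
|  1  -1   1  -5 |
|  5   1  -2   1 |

The determinant is 627.

Expand along row 1 (it has 1 zero):
  − (-4) · M_12   where M_12 = det([-2 -3 2; 1 1 -5; 5 -2 1]) = 82
  + (1) · M_13   where M_13 = det([-2 -5 2; 1 -1 -5; 5 1 1]) = 134
  − (3) · M_14   where M_14 = det([-2 -5 -3; 1 -1 1; 5 1 -2]) = -55
det = (-1)·(-4)·(82) + (+1)·(1)·(134) + (-1)·(3)·(-55) = 627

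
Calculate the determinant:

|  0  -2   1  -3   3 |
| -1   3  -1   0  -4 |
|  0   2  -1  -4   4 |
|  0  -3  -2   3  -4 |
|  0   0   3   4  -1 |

Expand along column 1 (it has 4 zeros):
  − (-1) · M_21   where M_21 = det([-2 1 -3 3; 2 -1 -4 4; -3 -2 3 -4; 0 3 4 -1]) = 105
det = (-1)·(-1)·(105) = 105

105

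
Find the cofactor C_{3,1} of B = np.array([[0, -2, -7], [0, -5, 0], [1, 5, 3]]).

-35

Delete row 3 and column 1; the remaining 2×2 submatrix is [-2 -7; -5 0].
Its determinant is (-2)·0 − (-7)·(-5) = -35.
The cofactor carries sign (−1)^(3+1) = +1, so C_{3,1} = +(-35) = -35.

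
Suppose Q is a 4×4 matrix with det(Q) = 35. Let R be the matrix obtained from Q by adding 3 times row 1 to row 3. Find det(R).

|R| = 35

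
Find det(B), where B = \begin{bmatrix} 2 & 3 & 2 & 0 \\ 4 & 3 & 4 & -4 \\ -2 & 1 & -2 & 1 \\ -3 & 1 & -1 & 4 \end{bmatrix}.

Expand along row 1 (it has 1 zero):
  + (2) · M_11   where M_11 = det([3 4 -4; 1 -2 1; 1 -1 4]) = -37
  − (3) · M_12   where M_12 = det([4 4 -4; -2 -2 1; -3 -1 4]) = 8
  + (2) · M_13   where M_13 = det([4 3 -4; -2 1 1; -3 1 4]) = 23
det = (+1)·(2)·(-37) + (-1)·(3)·(8) + (+1)·(2)·(23) = -52

-52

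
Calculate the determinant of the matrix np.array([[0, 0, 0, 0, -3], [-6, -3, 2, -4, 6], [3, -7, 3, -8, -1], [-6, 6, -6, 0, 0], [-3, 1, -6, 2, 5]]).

6480

Expand along row 1 (it has 4 zeros):
  + (-3) · M_15   where M_15 = det([-6 -3 2 -4; 3 -7 3 -8; -6 6 -6 0; -3 1 -6 2]) = -2160
det = (+1)·(-3)·(-2160) = 6480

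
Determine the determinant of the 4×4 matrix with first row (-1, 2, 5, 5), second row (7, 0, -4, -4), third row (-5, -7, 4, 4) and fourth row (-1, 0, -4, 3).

Expand along column 2 (it has 2 zeros):
  − (2) · M_12   where M_12 = det([7 -4 -4; -5 4 4; -1 -4 3]) = 56
  − (-7) · M_32   where M_32 = det([-1 5 5; 7 -4 -4; -1 -4 3]) = -217
det = (-1)·(2)·(56) + (-1)·(-7)·(-217) = -1631

The determinant is -1631.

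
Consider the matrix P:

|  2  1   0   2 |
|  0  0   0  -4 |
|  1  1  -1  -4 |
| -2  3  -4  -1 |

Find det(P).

-16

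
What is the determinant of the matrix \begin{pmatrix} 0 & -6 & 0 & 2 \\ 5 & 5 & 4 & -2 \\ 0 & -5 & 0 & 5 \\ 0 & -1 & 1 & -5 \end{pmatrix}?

The determinant is -100.

Expand along column 1 (it has 3 zeros):
  − (5) · M_21   where M_21 = det([-6 0 2; -5 0 5; -1 1 -5]) = 20
det = (-1)·(5)·(20) = -100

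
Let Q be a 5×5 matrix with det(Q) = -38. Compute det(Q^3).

det(Q^3) = (det Q)^3 = (-38)^3 = -54872

-54872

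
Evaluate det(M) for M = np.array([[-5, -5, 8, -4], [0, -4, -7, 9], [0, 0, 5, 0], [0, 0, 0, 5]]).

|M| = 500

M is upper triangular, so det(M) is the product of the diagonal entries:
det = (-5) · (-4) · (5) · (5) = 500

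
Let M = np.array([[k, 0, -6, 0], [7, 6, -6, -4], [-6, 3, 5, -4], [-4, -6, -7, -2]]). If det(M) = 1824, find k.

k = 1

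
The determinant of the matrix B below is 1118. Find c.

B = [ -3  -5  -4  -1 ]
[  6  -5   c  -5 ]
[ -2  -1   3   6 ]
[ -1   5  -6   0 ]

Expanding along the column containing c, det(B) is linear in c: det(B) = (-131)·c + (1511).
Set (-131)·c + (1511) = 1118  ⇒  (-131)·c = -393  ⇒  c = 3.

c = 3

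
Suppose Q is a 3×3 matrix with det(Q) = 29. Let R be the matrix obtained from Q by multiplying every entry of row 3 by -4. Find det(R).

-116

Scaling one row by -4 multiplies the determinant by -4.
det(R) = (-4)·(29) = -116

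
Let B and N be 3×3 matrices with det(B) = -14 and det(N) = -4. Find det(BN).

det(BN) = det(B)·det(N) = (-14)·(-4) = 56

56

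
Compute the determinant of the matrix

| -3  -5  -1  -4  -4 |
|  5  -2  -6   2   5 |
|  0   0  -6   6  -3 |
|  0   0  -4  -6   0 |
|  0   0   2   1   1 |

1116

The matrix is block upper-triangular with a 2×2 block and a 3×3 block on the diagonal, so its determinant equals the product of the determinants of the diagonal blocks.
det of the 2×2 block = 31
det of the 3×3 block = 36
det = (31)·(36) = 1116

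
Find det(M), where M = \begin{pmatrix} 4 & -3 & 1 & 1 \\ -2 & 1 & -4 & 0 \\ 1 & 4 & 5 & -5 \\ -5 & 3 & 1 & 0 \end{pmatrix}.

21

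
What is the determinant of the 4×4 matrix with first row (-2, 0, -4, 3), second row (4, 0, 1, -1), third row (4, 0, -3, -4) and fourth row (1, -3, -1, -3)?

246

Expand along column 2 (it has 3 zeros):
  + (-3) · M_42   where M_42 = det([-2 -4 3; 4 1 -1; 4 -3 -4]) = -82
det = (+1)·(-3)·(-82) = 246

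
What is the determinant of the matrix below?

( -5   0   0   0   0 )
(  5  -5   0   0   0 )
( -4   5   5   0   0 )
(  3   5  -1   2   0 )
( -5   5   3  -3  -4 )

The determinant is -1000.

The matrix is lower triangular, so the determinant is the product of the diagonal entries:
det = (-5) · (-5) · (5) · (2) · (-4) = -1000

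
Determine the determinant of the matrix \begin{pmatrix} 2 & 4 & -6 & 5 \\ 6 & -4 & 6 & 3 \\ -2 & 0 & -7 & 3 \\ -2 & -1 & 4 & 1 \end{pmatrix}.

Expand along row 3 (it has 1 zero):
  + (-2) · M_31   where M_31 = det([4 -6 5; -4 6 3; -1 4 1]) = -80
  + (-7) · M_33   where M_33 = det([2 4 5; 6 -4 3; -2 -1 1]) = -120
  − (3) · M_34   where M_34 = det([2 4 -6; 6 -4 6; -2 -1 4]) = -80
det = (+1)·(-2)·(-80) + (+1)·(-7)·(-120) + (-1)·(3)·(-80) = 1240

The determinant is 1240.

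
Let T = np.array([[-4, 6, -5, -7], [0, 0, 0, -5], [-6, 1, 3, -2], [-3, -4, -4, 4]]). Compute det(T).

Expand along row 2 (it has 3 zeros):
  + (-5) · M_24   where M_24 = det([-4 6 -5; -6 1 3; -3 -4 -4]) = -365
det = (+1)·(-5)·(-365) = 1825

1825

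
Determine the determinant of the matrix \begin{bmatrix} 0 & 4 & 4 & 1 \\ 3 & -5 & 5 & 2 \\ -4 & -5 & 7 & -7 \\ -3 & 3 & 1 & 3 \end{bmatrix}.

-1808

Expand along row 1 (it has 1 zero):
  − (4) · M_12   where M_12 = det([3 5 2; -4 7 -7; -3 1 3]) = 283
  + (4) · M_13   where M_13 = det([3 -5 2; -4 -5 -7; -3 3 3]) = -201
  − (1) · M_14   where M_14 = det([3 -5 5; -4 -5 7; -3 3 1]) = -128
det = (-1)·(4)·(283) + (+1)·(4)·(-201) + (-1)·(1)·(-128) = -1808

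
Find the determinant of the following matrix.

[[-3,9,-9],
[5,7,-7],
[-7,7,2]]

Expand along column 1:
  + (-3) · |7 -7; 7 2| = (-3)·(14 − (-49)) = -189
  − 5 · |9 -9; 7 2| = −5·(18 − (-63)) = -405
  + (-7) · |9 -9; 7 -7| = (-7)·(-63 − (-63)) = 0
Sum: (-189) + (-405) + (0) = -594

-594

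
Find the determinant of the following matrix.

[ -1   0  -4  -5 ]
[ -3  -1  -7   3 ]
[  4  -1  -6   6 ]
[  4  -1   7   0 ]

578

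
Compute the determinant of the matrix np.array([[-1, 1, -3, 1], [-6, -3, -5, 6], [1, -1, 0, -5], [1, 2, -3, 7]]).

Expand along row 3 (it has 1 zero):
  + (1) · M_31   where M_31 = det([1 -3 1; -3 -5 6; 2 -3 7]) = -97
  − (-1) · M_32   where M_32 = det([-1 -3 1; -6 -5 6; 1 -3 7]) = -104
  − (-5) · M_34   where M_34 = det([-1 1 -3; -6 -3 -5; 1 2 -3]) = -15
det = (+1)·(1)·(-97) + (-1)·(-1)·(-104) + (-1)·(-5)·(-15) = -276

The determinant is -276.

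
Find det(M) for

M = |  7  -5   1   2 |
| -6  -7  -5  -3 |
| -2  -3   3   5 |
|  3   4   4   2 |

Expand along row 1:
  + (7) · M_11   where M_11 = det([-7 -5 -3; -3 3 5; 4 4 2]) = 40
  − (-5) · M_12   where M_12 = det([-6 -5 -3; -2 3 5; 3 4 2]) = 40
  + (1) · M_13   where M_13 = det([-6 -7 -3; -2 -3 5; 3 4 2]) = 20
  − (2) · M_14   where M_14 = det([-6 -7 -5; -2 -3 3; 3 4 4]) = 20
det = (+1)·(7)·(40) + (-1)·(-5)·(40) + (+1)·(1)·(20) + (-1)·(2)·(20) = 460

The determinant is 460.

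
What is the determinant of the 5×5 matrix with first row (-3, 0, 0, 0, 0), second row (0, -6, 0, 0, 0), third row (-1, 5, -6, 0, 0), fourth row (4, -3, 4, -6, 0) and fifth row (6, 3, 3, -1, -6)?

-3888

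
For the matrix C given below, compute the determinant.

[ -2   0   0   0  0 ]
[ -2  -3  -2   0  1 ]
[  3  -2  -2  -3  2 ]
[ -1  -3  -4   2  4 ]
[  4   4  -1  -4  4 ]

The determinant is 38.

Expand along row 1 (it has 4 zeros):
  + (-2) · M_11   where M_11 = det([-3 -2 0 1; -2 -2 -3 2; -3 -4 2 4; 4 -1 -4 4]) = -19
det = (+1)·(-2)·(-19) = 38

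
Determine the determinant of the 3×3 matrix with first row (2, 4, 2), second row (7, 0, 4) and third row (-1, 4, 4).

Expand along row 2:
  − 7 · |4 2; 4 4| = −7·(16 − 8) = -56
  − 4 · |2 4; -1 4| = −4·(8 − (-4)) = -48
Sum: (-56) + (-48) = -104

The determinant is -104.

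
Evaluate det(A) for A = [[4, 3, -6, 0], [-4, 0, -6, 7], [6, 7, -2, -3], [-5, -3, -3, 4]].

Expand along row 1 (it has 1 zero):
  + (4) · M_11   where M_11 = det([0 -6 7; 7 -2 -3; -3 -3 4]) = -75
  − (3) · M_12   where M_12 = det([-4 -6 7; 6 -2 -3; -5 -3 4]) = -74
  + (-6) · M_13   where M_13 = det([-4 0 7; 6 7 -3; -5 -3 4]) = 43
det = (+1)·(4)·(-75) + (-1)·(3)·(-74) + (+1)·(-6)·(43) = -336

det(A) = -336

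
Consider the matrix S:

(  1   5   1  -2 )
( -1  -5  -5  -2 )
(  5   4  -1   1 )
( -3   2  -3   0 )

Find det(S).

Expand along row 4 (it has 1 zero):
  − (-3) · M_41   where M_41 = det([5 1 -2; -5 -5 -2; 4 -1 1]) = -88
  + (2) · M_42   where M_42 = det([1 1 -2; -1 -5 -2; 5 -1 1]) = -68
  − (-3) · M_43   where M_43 = det([1 5 -2; -1 -5 -2; 5 4 1]) = -84
det = (-1)·(-3)·(-88) + (+1)·(2)·(-68) + (-1)·(-3)·(-84) = -652

-652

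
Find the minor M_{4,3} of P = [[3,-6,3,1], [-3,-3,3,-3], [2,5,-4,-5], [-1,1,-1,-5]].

Delete row 4 and column 3; the remaining 3×3 submatrix is [3 -6 1; -3 -3 -3; 2 5 -5].
Its determinant is 207.

207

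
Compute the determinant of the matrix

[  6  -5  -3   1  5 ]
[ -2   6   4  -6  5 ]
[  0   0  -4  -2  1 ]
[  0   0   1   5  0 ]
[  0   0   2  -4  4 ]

-2236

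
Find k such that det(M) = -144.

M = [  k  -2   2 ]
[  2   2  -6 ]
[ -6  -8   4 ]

Expanding along the column containing k, det(M) is linear in k: det(M) = (-40)·k + (-64).
Set (-40)·k + (-64) = -144  ⇒  (-40)·k = -80  ⇒  k = 2.

2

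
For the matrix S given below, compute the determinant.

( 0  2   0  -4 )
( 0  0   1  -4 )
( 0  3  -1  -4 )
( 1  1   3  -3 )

Expand along column 1 (it has 3 zeros):
  − (1) · M_41   where M_41 = det([2 0 -4; 0 1 -4; 3 -1 -4]) = -4
det = (-1)·(1)·(-4) = 4

det(S) = 4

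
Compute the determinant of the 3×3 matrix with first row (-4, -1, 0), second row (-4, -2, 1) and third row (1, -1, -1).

-9

Expand along row 1:
  + (-4) · |-2 1; -1 -1| = (-4)·(2 − (-1)) = -12
  − (-1) · |-4 1; 1 -1| = −(-1)·(4 − 1) = 3
Sum: (-12) + (3) = -9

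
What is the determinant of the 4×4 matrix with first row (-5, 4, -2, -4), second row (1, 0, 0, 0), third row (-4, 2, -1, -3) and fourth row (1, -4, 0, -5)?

8

Expand along row 2 (it has 3 zeros):
  − (1) · M_21   where M_21 = det([4 -2 -4; 2 -1 -3; -4 0 -5]) = -8
det = (-1)·(1)·(-8) = 8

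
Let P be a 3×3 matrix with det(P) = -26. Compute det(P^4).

det(P^4) = (det P)^4 = (-26)^4 = 456976

456976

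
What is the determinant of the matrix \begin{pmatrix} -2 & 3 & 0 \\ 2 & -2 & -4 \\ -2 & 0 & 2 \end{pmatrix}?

20

Expand along row 1:
  + (-2) · |-2 -4; 0 2| = (-2)·(-4 − 0) = 8
  − 3 · |2 -4; -2 2| = −3·(4 − 8) = 12
Sum: (8) + (12) = 20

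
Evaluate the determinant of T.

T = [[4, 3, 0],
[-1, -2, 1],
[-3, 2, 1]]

det(T) = -22

Expand along row 1:
  + 4 · |-2 1; 2 1| = 4·(-2 − 2) = -16
  − 3 · |-1 1; -3 1| = −3·(-1 − (-3)) = -6
Sum: (-16) + (-6) = -22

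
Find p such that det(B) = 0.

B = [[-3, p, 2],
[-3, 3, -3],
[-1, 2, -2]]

p = -2

Expanding along the column containing p, det(B) is linear in p: det(B) = (-3)·p + (-6).
Set (-3)·p + (-6) = 0  ⇒  (-3)·p = 6  ⇒  p = -2.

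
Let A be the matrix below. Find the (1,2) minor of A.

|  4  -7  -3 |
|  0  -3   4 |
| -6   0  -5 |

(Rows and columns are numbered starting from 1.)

Delete row 1 and column 2; the remaining 2×2 submatrix is [0 4; -6 -5].
Its determinant is 0·(-5) − 4·(-6) = 24.

The minor is 24.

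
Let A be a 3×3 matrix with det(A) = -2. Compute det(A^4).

The determinant is 16.

det(A^4) = (det A)^4 = (-2)^4 = 16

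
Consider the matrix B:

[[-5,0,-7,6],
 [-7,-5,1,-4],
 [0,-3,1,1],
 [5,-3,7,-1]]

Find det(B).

The determinant is -337.

Expand along row 1 (it has 1 zero):
  + (-5) · M_11   where M_11 = det([-5 1 -4; -3 1 1; -3 7 -1]) = 106
  + (-7) · M_13   where M_13 = det([-7 -5 -4; 0 -3 1; 5 -3 -1]) = -127
  − (6) · M_14   where M_14 = det([-7 -5 1; 0 -3 1; 5 -3 7]) = 116
det = (+1)·(-5)·(106) + (+1)·(-7)·(-127) + (-1)·(6)·(116) = -337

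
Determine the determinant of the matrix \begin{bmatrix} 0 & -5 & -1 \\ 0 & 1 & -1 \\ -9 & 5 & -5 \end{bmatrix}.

Expand along column 1:
  + (-9) · |-5 -1; 1 -1| = (-9)·(5 − (-1)) = -54

-54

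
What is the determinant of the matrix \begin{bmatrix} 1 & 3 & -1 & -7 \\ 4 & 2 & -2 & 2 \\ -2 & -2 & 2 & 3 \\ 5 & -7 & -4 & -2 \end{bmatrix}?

Expand along row 1:
  + (1) · M_11   where M_11 = det([2 -2 2; -2 2 3; -7 -4 -2]) = 110
  − (3) · M_12   where M_12 = det([4 -2 2; -2 2 3; 5 -4 -2]) = 6
  + (-1) · M_13   where M_13 = det([4 2 2; -2 -2 3; 5 -7 -2]) = 170
  − (-7) · M_14   where M_14 = det([4 2 -2; -2 -2 2; 5 -7 -4]) = 44
det = (+1)·(1)·(110) + (-1)·(3)·(6) + (+1)·(-1)·(170) + (-1)·(-7)·(44) = 230

230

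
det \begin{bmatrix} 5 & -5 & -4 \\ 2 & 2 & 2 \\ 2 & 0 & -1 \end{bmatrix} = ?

Expand along column 2:
  − (-5) · |2 2; 2 -1| = −(-5)·(-2 − 4) = -30
  + 2 · |5 -4; 2 -1| = 2·(-5 − (-8)) = 6
Sum: (-30) + (6) = -24

-24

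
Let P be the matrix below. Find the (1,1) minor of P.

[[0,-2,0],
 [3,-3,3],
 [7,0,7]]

Delete row 1 and column 1; the remaining 2×2 submatrix is [-3 3; 0 7].
Its determinant is (-3)·7 − 3·0 = -21.

-21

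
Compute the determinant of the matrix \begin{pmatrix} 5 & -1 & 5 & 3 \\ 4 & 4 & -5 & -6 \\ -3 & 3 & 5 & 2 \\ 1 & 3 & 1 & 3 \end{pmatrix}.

Expand along row 1:
  + (5) · M_11   where M_11 = det([4 -5 -6; 3 5 2; 3 1 3]) = 139
  − (-1) · M_12   where M_12 = det([4 -5 -6; -3 5 2; 1 1 3]) = 45
  + (5) · M_13   where M_13 = det([4 4 -6; -3 3 2; 1 3 3]) = 128
  − (3) · M_14   where M_14 = det([4 4 -5; -3 3 5; 1 3 1]) = 44
det = (+1)·(5)·(139) + (-1)·(-1)·(45) + (+1)·(5)·(128) + (-1)·(3)·(44) = 1248

1248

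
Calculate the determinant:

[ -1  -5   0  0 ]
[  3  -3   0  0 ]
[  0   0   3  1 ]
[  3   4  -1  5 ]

288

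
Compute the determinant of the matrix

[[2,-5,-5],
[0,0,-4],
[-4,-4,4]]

The determinant is -112.

Expand along row 2:
  − (-4) · |2 -5; -4 -4| = −(-4)·(-8 − 20) = -112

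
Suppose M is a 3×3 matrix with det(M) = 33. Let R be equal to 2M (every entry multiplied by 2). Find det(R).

For a 3×3 matrix, det(2M) = 2^3·det(M) = 8·det(M).
det(R) = (8)·(33) = 264

|R| = 264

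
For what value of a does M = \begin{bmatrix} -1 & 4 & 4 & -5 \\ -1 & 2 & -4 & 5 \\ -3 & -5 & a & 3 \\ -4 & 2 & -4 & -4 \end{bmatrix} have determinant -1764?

a = 5

Expanding along the row containing a, det(M) is linear in a: det(M) = (-108)·a + (-1224).
Set (-108)·a + (-1224) = -1764  ⇒  (-108)·a = -540  ⇒  a = 5.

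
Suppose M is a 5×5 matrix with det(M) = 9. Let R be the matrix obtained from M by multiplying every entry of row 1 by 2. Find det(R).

18

Scaling one row by 2 multiplies the determinant by 2.
det(R) = (2)·(9) = 18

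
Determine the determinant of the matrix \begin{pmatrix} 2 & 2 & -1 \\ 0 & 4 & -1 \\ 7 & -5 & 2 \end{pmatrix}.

The determinant is 20.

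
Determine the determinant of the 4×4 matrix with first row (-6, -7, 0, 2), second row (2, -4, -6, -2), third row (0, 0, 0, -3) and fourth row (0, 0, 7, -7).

The matrix is block upper-triangular with a 2×2 block and a 2×2 block on the diagonal, so its determinant equals the product of the determinants of the diagonal blocks.
det of the 2×2 block = 38
det of the 2×2 block = 21
det = (38)·(21) = 798

798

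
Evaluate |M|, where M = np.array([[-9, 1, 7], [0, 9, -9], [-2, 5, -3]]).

det(M) = -18

Expand along column 1:
  + (-9) · |9 -9; 5 -3| = (-9)·(-27 − (-45)) = -162
  + (-2) · |1 7; 9 -9| = (-2)·(-9 − 63) = 144
Sum: (-162) + (144) = -18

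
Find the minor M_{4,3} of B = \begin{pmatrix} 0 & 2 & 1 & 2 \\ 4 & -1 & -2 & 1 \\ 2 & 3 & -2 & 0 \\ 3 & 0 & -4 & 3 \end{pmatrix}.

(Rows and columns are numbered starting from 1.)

32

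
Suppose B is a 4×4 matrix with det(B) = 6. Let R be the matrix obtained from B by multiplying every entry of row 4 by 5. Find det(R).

Scaling one row by 5 multiplies the determinant by 5.
det(R) = (5)·(6) = 30

det(R) = 30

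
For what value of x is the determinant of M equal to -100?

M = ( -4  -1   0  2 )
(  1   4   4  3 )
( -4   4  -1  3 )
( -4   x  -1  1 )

Expanding along the column containing x, det(M) is linear in x: det(M) = (-30)·x + (-70).
Set (-30)·x + (-70) = -100  ⇒  (-30)·x = -30  ⇒  x = 1.

x = 1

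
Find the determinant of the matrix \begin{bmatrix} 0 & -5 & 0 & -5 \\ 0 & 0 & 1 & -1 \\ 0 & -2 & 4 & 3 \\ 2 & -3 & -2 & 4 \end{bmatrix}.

Expand along column 1 (it has 3 zeros):
  − (2) · M_41   where M_41 = det([-5 0 -5; 0 1 -1; -2 4 3]) = -45
det = (-1)·(2)·(-45) = 90

The determinant is 90.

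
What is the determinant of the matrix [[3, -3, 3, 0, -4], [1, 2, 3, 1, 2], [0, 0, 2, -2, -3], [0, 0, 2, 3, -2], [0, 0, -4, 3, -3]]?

-792

The matrix is block upper-triangular with a 2×2 block and a 3×3 block on the diagonal, so its determinant equals the product of the determinants of the diagonal blocks.
det of the 2×2 block = 9
det of the 3×3 block = -88
det = (9)·(-88) = -792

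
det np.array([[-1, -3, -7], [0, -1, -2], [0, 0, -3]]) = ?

The determinant is -3.

The matrix is upper triangular, so the determinant is the product of the diagonal entries:
det = (-1) · (-1) · (-3) = -3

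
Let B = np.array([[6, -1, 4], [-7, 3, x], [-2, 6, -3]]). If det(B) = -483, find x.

9

Expanding along the row containing x, det(B) is linear in x: det(B) = (-34)·x + (-177).
Set (-34)·x + (-177) = -483  ⇒  (-34)·x = -306  ⇒  x = 9.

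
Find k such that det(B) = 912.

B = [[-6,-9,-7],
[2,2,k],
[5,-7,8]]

Expanding along the row containing k, det(B) is linear in k: det(B) = (-87)·k + (216).
Set (-87)·k + (216) = 912  ⇒  (-87)·k = 696  ⇒  k = -8.

-8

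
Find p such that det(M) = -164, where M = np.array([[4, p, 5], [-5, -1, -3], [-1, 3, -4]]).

8

Expanding along the row containing p, det(M) is linear in p: det(M) = (-17)·p + (-28).
Set (-17)·p + (-28) = -164  ⇒  (-17)·p = -136  ⇒  p = 8.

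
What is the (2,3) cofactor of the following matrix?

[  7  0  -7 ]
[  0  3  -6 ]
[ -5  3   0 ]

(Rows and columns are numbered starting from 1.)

-21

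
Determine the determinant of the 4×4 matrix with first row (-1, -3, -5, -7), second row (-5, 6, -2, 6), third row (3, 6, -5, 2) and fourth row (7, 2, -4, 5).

The determinant is 2597.

Expand along row 1:
  + (-1) · M_11   where M_11 = det([6 -2 6; 6 -5 2; 2 -4 5]) = -134
  − (-3) · M_12   where M_12 = det([-5 -2 6; 3 -5 2; 7 -4 5]) = 225
  + (-5) · M_13   where M_13 = det([-5 6 6; 3 6 2; 7 2 5]) = -352
  − (-7) · M_14   where M_14 = det([-5 6 -2; 3 6 -5; 7 2 -4]) = 4
det = (+1)·(-1)·(-134) + (-1)·(-3)·(225) + (+1)·(-5)·(-352) + (-1)·(-7)·(4) = 2597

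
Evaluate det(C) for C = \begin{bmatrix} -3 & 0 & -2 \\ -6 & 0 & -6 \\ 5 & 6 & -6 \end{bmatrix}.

-36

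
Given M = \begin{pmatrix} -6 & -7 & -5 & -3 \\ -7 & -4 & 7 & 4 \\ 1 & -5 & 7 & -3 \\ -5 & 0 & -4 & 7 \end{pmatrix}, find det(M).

Expand along row 4 (it has 1 zero):
  − (-5) · M_41   where M_41 = det([-7 -5 -3; -4 7 4; -5 7 -3]) = 482
  − (-4) · M_43   where M_43 = det([-6 -7 -3; -7 -4 4; 1 -5 -3]) = -190
  + (7) · M_44   where M_44 = det([-6 -7 -5; -7 -4 7; 1 -5 7]) = -629
det = (-1)·(-5)·(482) + (-1)·(-4)·(-190) + (+1)·(7)·(-629) = -2753

The determinant is -2753.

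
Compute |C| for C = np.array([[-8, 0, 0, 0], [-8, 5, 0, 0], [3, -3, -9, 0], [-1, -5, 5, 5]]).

|C| = 1800

C is lower triangular, so det(C) is the product of the diagonal entries:
det = (-8) · (5) · (-9) · (5) = 1800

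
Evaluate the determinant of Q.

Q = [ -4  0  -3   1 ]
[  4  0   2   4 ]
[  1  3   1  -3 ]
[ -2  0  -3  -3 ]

Expand along column 2 (it has 3 zeros):
  − (3) · M_32   where M_32 = det([-4 -3 1; 4 2 4; -2 -3 -3]) = -44
det = (-1)·(3)·(-44) = 132

132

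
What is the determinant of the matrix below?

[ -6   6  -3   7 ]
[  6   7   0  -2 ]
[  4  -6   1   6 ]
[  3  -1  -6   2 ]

The determinant is -5739.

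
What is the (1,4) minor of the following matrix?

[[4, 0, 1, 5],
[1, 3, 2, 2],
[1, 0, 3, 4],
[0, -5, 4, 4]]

-7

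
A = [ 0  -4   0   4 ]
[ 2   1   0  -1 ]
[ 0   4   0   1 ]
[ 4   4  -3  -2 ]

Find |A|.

Expand along column 3 (it has 3 zeros):
  − (-3) · M_43   where M_43 = det([0 -4 4; 2 1 -1; 0 4 1]) = 40
det = (-1)·(-3)·(40) = 120

120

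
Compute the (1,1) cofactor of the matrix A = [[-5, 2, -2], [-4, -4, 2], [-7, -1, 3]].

Delete row 1 and column 1; the remaining 2×2 submatrix is [-4 2; -1 3].
Its determinant is (-4)·3 − 2·(-1) = -10.
The cofactor carries sign (−1)^(1+1) = +1, so C_{1,1} = +(-10) = -10.

-10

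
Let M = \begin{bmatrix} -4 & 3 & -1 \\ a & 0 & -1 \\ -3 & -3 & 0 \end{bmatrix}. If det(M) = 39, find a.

6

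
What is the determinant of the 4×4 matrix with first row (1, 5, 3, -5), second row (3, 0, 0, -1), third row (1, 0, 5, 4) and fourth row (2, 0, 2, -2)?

Expand along column 2 (it has 3 zeros):
  − (5) · M_12   where M_12 = det([3 0 -1; 1 5 4; 2 2 -2]) = -46
det = (-1)·(5)·(-46) = 230

230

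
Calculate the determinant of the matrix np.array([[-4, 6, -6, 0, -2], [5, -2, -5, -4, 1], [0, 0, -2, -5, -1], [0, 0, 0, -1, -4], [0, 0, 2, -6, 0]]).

The matrix is block upper-triangular with a 2×2 block and a 3×3 block on the diagonal, so its determinant equals the product of the determinants of the diagonal blocks.
det of the 2×2 block = -22
det of the 3×3 block = 86
det = (-22)·(86) = -1892

-1892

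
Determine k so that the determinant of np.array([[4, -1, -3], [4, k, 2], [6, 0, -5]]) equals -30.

k = -1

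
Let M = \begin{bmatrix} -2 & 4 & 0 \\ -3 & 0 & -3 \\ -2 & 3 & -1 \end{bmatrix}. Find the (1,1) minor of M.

The minor is 9.

Delete row 1 and column 1; the remaining 2×2 submatrix is [0 -3; 3 -1].
Its determinant is 0·(-1) − (-3)·3 = 9.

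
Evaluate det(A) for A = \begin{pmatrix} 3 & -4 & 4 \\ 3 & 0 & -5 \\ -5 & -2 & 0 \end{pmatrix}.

Expand along column 2:
  − (-4) · |3 -5; -5 0| = −(-4)·(0 − 25) = -100
  − (-2) · |3 4; 3 -5| = −(-2)·(-15 − 12) = -54
Sum: (-100) + (-54) = -154

|A| = -154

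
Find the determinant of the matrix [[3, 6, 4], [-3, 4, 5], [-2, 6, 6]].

Expand along row 1:
  + 3 · |4 5; 6 6| = 3·(24 − 30) = -18
  − 6 · |-3 5; -2 6| = −6·(-18 − (-10)) = 48
  + 4 · |-3 4; -2 6| = 4·(-18 − (-8)) = -40
Sum: (-18) + (48) + (-40) = -10

-10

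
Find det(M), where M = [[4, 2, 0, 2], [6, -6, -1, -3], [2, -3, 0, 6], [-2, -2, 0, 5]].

Expand along column 3 (it has 3 zeros):
  − (-1) · M_23   where M_23 = det([4 2 2; 2 -3 6; -2 -2 5]) = -76
det = (-1)·(-1)·(-76) = -76

-76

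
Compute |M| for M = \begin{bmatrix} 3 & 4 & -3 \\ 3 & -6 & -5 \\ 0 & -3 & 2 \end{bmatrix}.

Expand along column 1:
  + 3 · |-6 -5; -3 2| = 3·(-12 − 15) = -81
  − 3 · |4 -3; -3 2| = −3·(8 − 9) = 3
Sum: (-81) + (3) = -78

-78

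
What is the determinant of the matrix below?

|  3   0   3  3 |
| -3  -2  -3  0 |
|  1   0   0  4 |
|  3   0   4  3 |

Expand along column 2 (it has 3 zeros):
  + (-2) · M_22   where M_22 = det([3 3 3; 1 0 4; 3 4 3]) = -9
det = (+1)·(-2)·(-9) = 18

The determinant is 18.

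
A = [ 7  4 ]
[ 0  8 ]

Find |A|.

56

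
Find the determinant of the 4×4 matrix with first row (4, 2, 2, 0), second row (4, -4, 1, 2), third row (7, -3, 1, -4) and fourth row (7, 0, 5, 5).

The determinant is -178.

Expand along row 1 (it has 1 zero):
  + (4) · M_11   where M_11 = det([-4 1 2; -3 1 -4; 0 5 5]) = -115
  − (2) · M_12   where M_12 = det([4 1 2; 7 1 -4; 7 5 5]) = 93
  + (2) · M_13   where M_13 = det([4 -4 2; 7 -3 -4; 7 0 5]) = 234
det = (+1)·(4)·(-115) + (-1)·(2)·(93) + (+1)·(2)·(234) = -178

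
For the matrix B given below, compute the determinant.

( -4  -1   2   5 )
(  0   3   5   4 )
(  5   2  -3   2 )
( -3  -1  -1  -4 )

-337

Expand along row 2 (it has 1 zero):
  + (3) · M_22   where M_22 = det([-4 2 5; 5 -3 2; -3 -1 -4]) = -98
  − (5) · M_23   where M_23 = det([-4 -1 5; 5 2 2; -3 -1 -4]) = 15
  + (4) · M_24   where M_24 = det([-4 -1 2; 5 2 -3; -3 -1 -1]) = 8
det = (+1)·(3)·(-98) + (-1)·(5)·(15) + (+1)·(4)·(8) = -337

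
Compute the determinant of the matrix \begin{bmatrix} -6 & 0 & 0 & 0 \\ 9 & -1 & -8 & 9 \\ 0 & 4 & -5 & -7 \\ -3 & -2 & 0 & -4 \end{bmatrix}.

Expand along row 1 (it has 3 zeros):
  + (-6) · M_11   where M_11 = det([-1 -8 9; 4 -5 -7; -2 0 -4]) = -350
det = (+1)·(-6)·(-350) = 2100

2100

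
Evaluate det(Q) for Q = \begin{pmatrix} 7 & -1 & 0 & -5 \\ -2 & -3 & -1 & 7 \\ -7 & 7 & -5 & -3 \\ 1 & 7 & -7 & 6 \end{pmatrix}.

Expand along row 1 (it has 1 zero):
  + (7) · M_11   where M_11 = det([-3 -1 7; 7 -5 -3; 7 -7 6]) = 118
  − (-1) · M_12   where M_12 = det([-2 -1 7; -7 -5 -3; 1 -7 6]) = 441
  − (-5) · M_14   where M_14 = det([-2 -3 -1; -7 7 -5; 1 7 -7]) = 246
det = (+1)·(7)·(118) + (-1)·(-1)·(441) + (-1)·(-5)·(246) = 2497

2497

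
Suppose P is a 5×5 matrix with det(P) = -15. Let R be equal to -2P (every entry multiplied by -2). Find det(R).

480

For a 5×5 matrix, det(-2P) = (-2)^5·det(P) = -32·det(P).
det(R) = (-32)·(-15) = 480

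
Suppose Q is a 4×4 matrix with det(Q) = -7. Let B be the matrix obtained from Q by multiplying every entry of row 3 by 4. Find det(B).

Scaling one row by 4 multiplies the determinant by 4.
det(B) = (4)·(-7) = -28

The determinant is -28.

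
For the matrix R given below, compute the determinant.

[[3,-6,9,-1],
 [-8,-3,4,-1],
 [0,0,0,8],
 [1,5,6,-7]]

The determinant is 6072.

Expand along row 3 (it has 3 zeros):
  − (8) · M_34   where M_34 = det([3 -6 9; -8 -3 4; 1 5 6]) = -759
det = (-1)·(8)·(-759) = 6072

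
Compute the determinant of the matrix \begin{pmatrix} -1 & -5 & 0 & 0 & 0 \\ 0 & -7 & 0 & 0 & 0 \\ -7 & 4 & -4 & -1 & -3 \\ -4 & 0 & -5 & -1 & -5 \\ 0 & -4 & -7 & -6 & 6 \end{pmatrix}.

70

The matrix is block lower-triangular with a 2×2 block and a 3×3 block on the diagonal, so its determinant equals the product of the determinants of the diagonal blocks.
det of the 2×2 block = 7
det of the 3×3 block = 10
det = (7)·(10) = 70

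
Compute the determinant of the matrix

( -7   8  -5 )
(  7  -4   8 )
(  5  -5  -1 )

Expand along row 1:
  + (-7) · |-4 8; -5 -1| = (-7)·(4 − (-40)) = -308
  − 8 · |7 8; 5 -1| = −8·(-7 − 40) = 376
  + (-5) · |7 -4; 5 -5| = (-5)·(-35 − (-20)) = 75
Sum: (-308) + (376) + (75) = 143

The determinant is 143.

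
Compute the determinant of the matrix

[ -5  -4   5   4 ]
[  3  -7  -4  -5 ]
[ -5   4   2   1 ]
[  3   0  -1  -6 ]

Expand along row 4 (it has 1 zero):
  − (3) · M_41   where M_41 = det([-4 5 4; -7 -4 -5; 4 2 1]) = -81
  − (-1) · M_43   where M_43 = det([-5 -4 4; 3 -7 -5; -5 4 1]) = -245
  + (-6) · M_44   where M_44 = det([-5 -4 5; 3 -7 -4; -5 4 2]) = -181
det = (-1)·(3)·(-81) + (-1)·(-1)·(-245) + (+1)·(-6)·(-181) = 1084

1084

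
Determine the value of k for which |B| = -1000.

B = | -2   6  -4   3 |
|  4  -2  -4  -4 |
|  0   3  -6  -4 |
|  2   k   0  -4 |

Expanding along the column containing k, det(B) is linear in k: det(B) = (-120)·k + (-400).
Set (-120)·k + (-400) = -1000  ⇒  (-120)·k = -600  ⇒  k = 5.

5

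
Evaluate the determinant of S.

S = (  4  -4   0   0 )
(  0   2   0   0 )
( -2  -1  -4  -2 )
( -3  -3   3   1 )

The determinant is 16.

S is block lower-triangular with a 2×2 block and a 2×2 block on the diagonal, so its determinant equals the product of the determinants of the diagonal blocks.
det of the 2×2 block = 8
det of the 2×2 block = 2
det = (8)·(2) = 16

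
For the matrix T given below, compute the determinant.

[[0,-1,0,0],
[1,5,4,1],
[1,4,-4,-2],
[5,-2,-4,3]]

Expand along row 1 (it has 3 zeros):
  − (-1) · M_12   where M_12 = det([1 4 1; 1 -4 -2; 5 -4 3]) = -56
det = (-1)·(-1)·(-56) = -56

-56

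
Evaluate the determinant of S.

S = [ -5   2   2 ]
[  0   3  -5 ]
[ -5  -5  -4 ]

|S| = 265

Expand along column 1:
  + (-5) · |3 -5; -5 -4| = (-5)·(-12 − 25) = 185
  + (-5) · |2 2; 3 -5| = (-5)·(-10 − 6) = 80
Sum: (185) + (80) = 265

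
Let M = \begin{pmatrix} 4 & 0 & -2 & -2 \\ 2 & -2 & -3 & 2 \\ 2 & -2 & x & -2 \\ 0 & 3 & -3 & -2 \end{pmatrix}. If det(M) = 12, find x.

x = 6

Expanding along the row containing x, det(M) is linear in x: det(M) = (-20)·x + (132).
Set (-20)·x + (132) = 12  ⇒  (-20)·x = -120  ⇒  x = 6.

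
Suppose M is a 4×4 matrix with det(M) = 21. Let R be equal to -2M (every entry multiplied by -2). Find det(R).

For a 4×4 matrix, det(-2M) = (-2)^4·det(M) = 16·det(M).
det(R) = (16)·(21) = 336

|R| = 336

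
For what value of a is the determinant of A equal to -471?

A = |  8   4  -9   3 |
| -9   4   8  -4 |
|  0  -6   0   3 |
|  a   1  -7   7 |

7

Expanding along the column containing a, det(A) is linear in a: det(A) = (-132)·a + (453).
Set (-132)·a + (453) = -471  ⇒  (-132)·a = -924  ⇒  a = 7.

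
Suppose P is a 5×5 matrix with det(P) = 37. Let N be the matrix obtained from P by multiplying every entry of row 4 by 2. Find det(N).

74

Scaling one row by 2 multiplies the determinant by 2.
det(N) = (2)·(37) = 74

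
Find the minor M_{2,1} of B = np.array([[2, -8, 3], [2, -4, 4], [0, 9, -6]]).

Delete row 2 and column 1; the remaining 2×2 submatrix is [-8 3; 9 -6].
Its determinant is (-8)·(-6) − 3·9 = 21.

21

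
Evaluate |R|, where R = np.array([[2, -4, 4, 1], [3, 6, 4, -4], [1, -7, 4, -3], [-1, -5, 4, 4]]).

|R| = 708

Expand along row 1:
  + (2) · M_11   where M_11 = det([6 4 -4; -7 4 -3; -5 4 4]) = 372
  − (-4) · M_12   where M_12 = det([3 4 -4; 1 4 -3; -1 4 4]) = 48
  + (4) · M_13   where M_13 = det([3 6 -4; 1 -7 -3; -1 -5 4]) = -87
  − (1) · M_14   where M_14 = det([3 6 4; 1 -7 4; -1 -5 4]) = -120
det = (+1)·(2)·(372) + (-1)·(-4)·(48) + (+1)·(4)·(-87) + (-1)·(1)·(-120) = 708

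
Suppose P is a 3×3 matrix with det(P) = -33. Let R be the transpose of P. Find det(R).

The determinant is -33.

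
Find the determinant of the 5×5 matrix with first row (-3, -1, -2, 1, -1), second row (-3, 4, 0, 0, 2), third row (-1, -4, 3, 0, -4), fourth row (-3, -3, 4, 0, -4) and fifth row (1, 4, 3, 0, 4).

The determinant is 12.

Expand along column 4 (it has 4 zeros):
  − (1) · M_14   where M_14 = det([-3 4 0 2; -1 -4 3 -4; -3 -3 4 -4; 1 4 3 4]) = -12
det = (-1)·(1)·(-12) = 12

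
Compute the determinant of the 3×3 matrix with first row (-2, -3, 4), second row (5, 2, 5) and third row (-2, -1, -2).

-6

Expand along row 1:
  + (-2) · |2 5; -1 -2| = (-2)·(-4 − (-5)) = -2
  − (-3) · |5 5; -2 -2| = −(-3)·(-10 − (-10)) = 0
  + 4 · |5 2; -2 -1| = 4·(-5 − (-4)) = -4
Sum: (-2) + (0) + (-4) = -6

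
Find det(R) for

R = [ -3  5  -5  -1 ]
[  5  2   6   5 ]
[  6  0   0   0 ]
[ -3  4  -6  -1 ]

det(R) = 276

Expand along row 3 (it has 3 zeros):
  + (6) · M_31   where M_31 = det([5 -5 -1; 2 6 5; 4 -6 -1]) = 46
det = (+1)·(6)·(46) = 276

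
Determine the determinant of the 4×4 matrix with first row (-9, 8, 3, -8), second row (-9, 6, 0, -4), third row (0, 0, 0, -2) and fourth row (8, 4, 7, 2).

Expand along row 3 (it has 3 zeros):
  − (-2) · M_34   where M_34 = det([-9 8 3; -9 6 0; 8 4 7]) = -126
det = (-1)·(-2)·(-126) = -252

-252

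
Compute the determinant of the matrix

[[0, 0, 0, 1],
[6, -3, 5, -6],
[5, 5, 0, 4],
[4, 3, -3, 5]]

160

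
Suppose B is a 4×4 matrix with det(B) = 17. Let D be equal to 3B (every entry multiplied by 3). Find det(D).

For a 4×4 matrix, det(3B) = 3^4·det(B) = 81·det(B).
det(D) = (81)·(17) = 1377

1377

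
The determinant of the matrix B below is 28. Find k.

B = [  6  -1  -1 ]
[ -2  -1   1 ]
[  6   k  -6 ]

Expanding along the column containing k, det(B) is linear in k: det(B) = (-4)·k + (36).
Set (-4)·k + (36) = 28  ⇒  (-4)·k = -8  ⇒  k = 2.

k = 2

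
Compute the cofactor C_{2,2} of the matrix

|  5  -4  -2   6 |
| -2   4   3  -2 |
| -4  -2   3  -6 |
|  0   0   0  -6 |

The cofactor is -42.

Delete row 2 and column 2; the remaining 3×3 submatrix is [5 -2 6; -4 3 -6; 0 0 -6].
Its determinant is -42.
The cofactor carries sign (−1)^(2+2) = +1, so C_{2,2} = +(-42) = -42.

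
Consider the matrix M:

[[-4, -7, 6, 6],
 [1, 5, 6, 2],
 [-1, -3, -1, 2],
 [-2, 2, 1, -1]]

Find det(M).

Expand along row 1:
  + (-4) · M_11   where M_11 = det([5 6 2; -3 -1 2; 2 1 -1]) = -1
  − (-7) · M_12   where M_12 = det([1 6 2; -1 -1 2; -2 1 -1]) = -37
  + (6) · M_13   where M_13 = det([1 5 2; -1 -3 2; -2 2 -1]) = -42
  − (6) · M_14   where M_14 = det([1 5 6; -1 -3 -1; -2 2 1]) = -34
det = (+1)·(-4)·(-1) + (-1)·(-7)·(-37) + (+1)·(6)·(-42) + (-1)·(6)·(-34) = -303

-303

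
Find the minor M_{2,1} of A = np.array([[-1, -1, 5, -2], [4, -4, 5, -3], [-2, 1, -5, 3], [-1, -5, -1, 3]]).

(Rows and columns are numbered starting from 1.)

-26

Delete row 2 and column 1; the remaining 3×3 submatrix is [-1 5 -2; 1 -5 3; -5 -1 3].
Its determinant is -26.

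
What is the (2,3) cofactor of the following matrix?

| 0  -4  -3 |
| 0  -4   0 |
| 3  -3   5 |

-12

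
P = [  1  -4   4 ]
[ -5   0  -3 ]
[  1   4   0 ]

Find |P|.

Expand along row 2:
  − (-5) · |-4 4; 4 0| = −(-5)·(0 − 16) = -80
  − (-3) · |1 -4; 1 4| = −(-3)·(4 − (-4)) = 24
Sum: (-80) + (24) = -56

The determinant is -56.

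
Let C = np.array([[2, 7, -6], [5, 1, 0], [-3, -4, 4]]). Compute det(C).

Expand along column 3:
  + (-6) · |5 1; -3 -4| = (-6)·(-20 − (-3)) = 102
  + 4 · |2 7; 5 1| = 4·(2 − 35) = -132
Sum: (102) + (-132) = -30

|C| = -30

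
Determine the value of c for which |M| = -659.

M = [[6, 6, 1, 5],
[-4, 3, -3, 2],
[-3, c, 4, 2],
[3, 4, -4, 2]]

Expanding along the column containing c, det(M) is linear in c: det(M) = (-151)·c + (96).
Set (-151)·c + (96) = -659  ⇒  (-151)·c = -755  ⇒  c = 5.

c = 5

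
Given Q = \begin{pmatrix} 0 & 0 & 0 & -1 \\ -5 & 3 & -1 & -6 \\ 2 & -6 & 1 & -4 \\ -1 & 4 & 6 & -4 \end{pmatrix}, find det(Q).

Expand along row 1 (it has 3 zeros):
  − (-1) · M_14   where M_14 = det([-5 3 -1; 2 -6 1; -1 4 6]) = 159
det = (-1)·(-1)·(159) = 159

159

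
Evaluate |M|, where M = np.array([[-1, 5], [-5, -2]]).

det(M) = (-1)·(-2) − 5·(-5) = 2 − (-25) = 27

det(M) = 27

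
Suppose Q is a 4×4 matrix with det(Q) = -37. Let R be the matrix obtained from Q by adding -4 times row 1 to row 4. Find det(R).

-37

Adding a multiple of one row to another leaves the determinant unchanged.
det(R) = (1)·(-37) = -37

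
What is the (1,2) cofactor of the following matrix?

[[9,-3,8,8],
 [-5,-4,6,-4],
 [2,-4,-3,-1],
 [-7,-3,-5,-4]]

Delete row 1 and column 2; the remaining 3×3 submatrix is [-5 6 -4; 2 -3 -1; -7 -5 -4].
Its determinant is 179.
The cofactor carries sign (−1)^(1+2) = −1, so C_{1,2} = −(179) = -179.

The cofactor is -179.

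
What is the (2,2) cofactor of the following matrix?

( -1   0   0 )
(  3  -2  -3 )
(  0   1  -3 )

Delete row 2 and column 2; the remaining 2×2 submatrix is [-1 0; 0 -3].
Its determinant is (-1)·(-3) − 0·0 = 3.
The cofactor carries sign (−1)^(2+2) = +1, so C_{2,2} = +(3) = 3.

The cofactor is 3.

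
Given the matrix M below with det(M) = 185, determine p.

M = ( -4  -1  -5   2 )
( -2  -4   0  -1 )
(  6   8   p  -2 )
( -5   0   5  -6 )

p = 5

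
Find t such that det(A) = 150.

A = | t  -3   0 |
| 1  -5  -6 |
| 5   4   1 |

Expanding along the row containing t, det(A) is linear in t: det(A) = (19)·t + (93).
Set (19)·t + (93) = 150  ⇒  (19)·t = 57  ⇒  t = 3.

t = 3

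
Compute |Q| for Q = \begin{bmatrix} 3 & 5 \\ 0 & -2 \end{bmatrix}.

det(Q) = 3·(-2) − 5·0 = -6 − 0 = -6

-6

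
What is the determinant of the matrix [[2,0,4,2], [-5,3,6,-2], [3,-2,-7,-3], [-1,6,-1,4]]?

The determinant is -730.

Expand along row 1 (it has 1 zero):
  + (2) · M_11   where M_11 = det([3 6 -2; -2 -7 -3; 6 -1 4]) = -241
  + (4) · M_13   where M_13 = det([-5 3 -2; 3 -2 -3; -1 6 4]) = -109
  − (2) · M_14   where M_14 = det([-5 3 6; 3 -2 -7; -1 6 -1]) = -94
det = (+1)·(2)·(-241) + (+1)·(4)·(-109) + (-1)·(2)·(-94) = -730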